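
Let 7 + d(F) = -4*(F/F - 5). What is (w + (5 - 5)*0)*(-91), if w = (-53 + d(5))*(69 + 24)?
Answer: 372372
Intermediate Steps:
d(F) = 9 (d(F) = -7 - 4*(F/F - 5) = -7 - 4*(1 - 5) = -7 - 4*(-4) = -7 + 16 = 9)
w = -4092 (w = (-53 + 9)*(69 + 24) = -44*93 = -4092)
(w + (5 - 5)*0)*(-91) = (-4092 + (5 - 5)*0)*(-91) = (-4092 + 0*0)*(-91) = (-4092 + 0)*(-91) = -4092*(-91) = 372372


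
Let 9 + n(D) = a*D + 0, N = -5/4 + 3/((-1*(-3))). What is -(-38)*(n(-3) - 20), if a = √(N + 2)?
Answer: -1102 - 57*√7 ≈ -1252.8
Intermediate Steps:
N = -¼ (N = -5*¼ + 3/3 = -5/4 + 3*(⅓) = -5/4 + 1 = -¼ ≈ -0.25000)
a = √7/2 (a = √(-¼ + 2) = √(7/4) = √7/2 ≈ 1.3229)
n(D) = -9 + D*√7/2 (n(D) = -9 + ((√7/2)*D + 0) = -9 + (D*√7/2 + 0) = -9 + D*√7/2)
-(-38)*(n(-3) - 20) = -(-38)*((-9 + (½)*(-3)*√7) - 20) = -(-38)*((-9 - 3*√7/2) - 20) = -(-38)*(-29 - 3*√7/2) = -(1102 + 57*√7) = -1102 - 57*√7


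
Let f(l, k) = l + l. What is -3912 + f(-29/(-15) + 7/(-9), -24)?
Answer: -175936/45 ≈ -3909.7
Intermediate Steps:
f(l, k) = 2*l
-3912 + f(-29/(-15) + 7/(-9), -24) = -3912 + 2*(-29/(-15) + 7/(-9)) = -3912 + 2*(-29*(-1/15) + 7*(-1/9)) = -3912 + 2*(29/15 - 7/9) = -3912 + 2*(52/45) = -3912 + 104/45 = -175936/45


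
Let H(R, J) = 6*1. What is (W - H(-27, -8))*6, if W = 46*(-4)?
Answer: -1140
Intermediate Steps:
W = -184
H(R, J) = 6
(W - H(-27, -8))*6 = (-184 - 1*6)*6 = (-184 - 6)*6 = -190*6 = -1140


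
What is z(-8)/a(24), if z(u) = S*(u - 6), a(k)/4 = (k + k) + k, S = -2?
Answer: 7/72 ≈ 0.097222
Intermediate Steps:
a(k) = 12*k (a(k) = 4*((k + k) + k) = 4*(2*k + k) = 4*(3*k) = 12*k)
z(u) = 12 - 2*u (z(u) = -2*(u - 6) = -2*(-6 + u) = 12 - 2*u)
z(-8)/a(24) = (12 - 2*(-8))/((12*24)) = (12 + 16)/288 = 28*(1/288) = 7/72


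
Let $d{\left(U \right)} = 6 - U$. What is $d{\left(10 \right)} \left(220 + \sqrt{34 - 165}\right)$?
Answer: $-880 - 4 i \sqrt{131} \approx -880.0 - 45.782 i$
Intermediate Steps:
$d{\left(10 \right)} \left(220 + \sqrt{34 - 165}\right) = \left(6 - 10\right) \left(220 + \sqrt{34 - 165}\right) = \left(6 - 10\right) \left(220 + \sqrt{-131}\right) = - 4 \left(220 + i \sqrt{131}\right) = -880 - 4 i \sqrt{131}$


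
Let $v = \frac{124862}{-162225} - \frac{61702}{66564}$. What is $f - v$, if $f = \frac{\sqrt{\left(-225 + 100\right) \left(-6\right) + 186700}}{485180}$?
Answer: $\frac{339276317}{199969350} + \frac{\sqrt{7498}}{97036} \approx 1.6975$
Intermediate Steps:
$v = - \frac{339276317}{199969350}$ ($v = 124862 \left(- \frac{1}{162225}\right) - \frac{30851}{33282} = - \frac{124862}{162225} - \frac{30851}{33282} = - \frac{339276317}{199969350} \approx -1.6966$)
$f = \frac{\sqrt{7498}}{97036}$ ($f = \sqrt{\left(-125\right) \left(-6\right) + 186700} \cdot \frac{1}{485180} = \sqrt{750 + 186700} \cdot \frac{1}{485180} = \sqrt{187450} \cdot \frac{1}{485180} = 5 \sqrt{7498} \cdot \frac{1}{485180} = \frac{\sqrt{7498}}{97036} \approx 0.00089236$)
$f - v = \frac{\sqrt{7498}}{97036} - - \frac{339276317}{199969350} = \frac{\sqrt{7498}}{97036} + \frac{339276317}{199969350} = \frac{339276317}{199969350} + \frac{\sqrt{7498}}{97036}$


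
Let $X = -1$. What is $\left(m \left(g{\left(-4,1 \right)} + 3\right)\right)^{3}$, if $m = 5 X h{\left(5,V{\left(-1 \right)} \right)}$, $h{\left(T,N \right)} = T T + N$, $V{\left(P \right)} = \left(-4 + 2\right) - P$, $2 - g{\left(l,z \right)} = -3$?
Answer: $-884736000$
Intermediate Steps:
$g{\left(l,z \right)} = 5$ ($g{\left(l,z \right)} = 2 - -3 = 2 + 3 = 5$)
$V{\left(P \right)} = -2 - P$
$h{\left(T,N \right)} = N + T^{2}$ ($h{\left(T,N \right)} = T^{2} + N = N + T^{2}$)
$m = -120$ ($m = 5 \left(-1\right) \left(\left(-2 - -1\right) + 5^{2}\right) = - 5 \left(\left(-2 + 1\right) + 25\right) = - 5 \left(-1 + 25\right) = \left(-5\right) 24 = -120$)
$\left(m \left(g{\left(-4,1 \right)} + 3\right)\right)^{3} = \left(- 120 \left(5 + 3\right)\right)^{3} = \left(\left(-120\right) 8\right)^{3} = \left(-960\right)^{3} = -884736000$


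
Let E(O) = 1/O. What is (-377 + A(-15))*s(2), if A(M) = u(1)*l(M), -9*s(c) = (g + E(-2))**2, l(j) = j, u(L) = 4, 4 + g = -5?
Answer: 157757/36 ≈ 4382.1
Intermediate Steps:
g = -9 (g = -4 - 5 = -9)
s(c) = -361/36 (s(c) = -(-9 + 1/(-2))**2/9 = -(-9 - 1/2)**2/9 = -(-19/2)**2/9 = -1/9*361/4 = -361/36)
A(M) = 4*M
(-377 + A(-15))*s(2) = (-377 + 4*(-15))*(-361/36) = (-377 - 60)*(-361/36) = -437*(-361/36) = 157757/36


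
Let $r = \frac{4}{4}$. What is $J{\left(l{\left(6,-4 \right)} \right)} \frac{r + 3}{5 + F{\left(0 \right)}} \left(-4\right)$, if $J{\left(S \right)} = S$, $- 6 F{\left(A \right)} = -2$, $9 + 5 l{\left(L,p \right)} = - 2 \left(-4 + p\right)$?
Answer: $- \frac{21}{5} \approx -4.2$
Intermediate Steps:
$l{\left(L,p \right)} = - \frac{1}{5} - \frac{2 p}{5}$ ($l{\left(L,p \right)} = - \frac{9}{5} + \frac{\left(-2\right) \left(-4 + p\right)}{5} = - \frac{9}{5} + \frac{8 - 2 p}{5} = - \frac{9}{5} - \left(- \frac{8}{5} + \frac{2 p}{5}\right) = - \frac{1}{5} - \frac{2 p}{5}$)
$F{\left(A \right)} = \frac{1}{3}$ ($F{\left(A \right)} = \left(- \frac{1}{6}\right) \left(-2\right) = \frac{1}{3}$)
$r = 1$ ($r = 4 \cdot \frac{1}{4} = 1$)
$J{\left(l{\left(6,-4 \right)} \right)} \frac{r + 3}{5 + F{\left(0 \right)}} \left(-4\right) = \left(- \frac{1}{5} - - \frac{8}{5}\right) \frac{1 + 3}{5 + \frac{1}{3}} \left(-4\right) = \left(- \frac{1}{5} + \frac{8}{5}\right) \frac{4}{\frac{16}{3}} \left(-4\right) = \frac{7 \cdot 4 \cdot \frac{3}{16}}{5} \left(-4\right) = \frac{7}{5} \cdot \frac{3}{4} \left(-4\right) = \frac{21}{20} \left(-4\right) = - \frac{21}{5}$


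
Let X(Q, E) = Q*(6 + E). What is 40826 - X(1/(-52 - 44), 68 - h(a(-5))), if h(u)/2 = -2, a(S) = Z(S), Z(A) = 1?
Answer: 653229/16 ≈ 40827.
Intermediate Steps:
a(S) = 1
h(u) = -4 (h(u) = 2*(-2) = -4)
40826 - X(1/(-52 - 44), 68 - h(a(-5))) = 40826 - (6 + (68 - 1*(-4)))/(-52 - 44) = 40826 - (6 + (68 + 4))/(-96) = 40826 - (-1)*(6 + 72)/96 = 40826 - (-1)*78/96 = 40826 - 1*(-13/16) = 40826 + 13/16 = 653229/16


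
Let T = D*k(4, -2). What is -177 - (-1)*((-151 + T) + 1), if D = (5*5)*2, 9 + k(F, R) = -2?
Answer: -877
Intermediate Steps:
k(F, R) = -11 (k(F, R) = -9 - 2 = -11)
D = 50 (D = 25*2 = 50)
T = -550 (T = 50*(-11) = -550)
-177 - (-1)*((-151 + T) + 1) = -177 - (-1)*((-151 - 550) + 1) = -177 - (-1)*(-701 + 1) = -177 - (-1)*(-700) = -177 - 1*700 = -177 - 700 = -877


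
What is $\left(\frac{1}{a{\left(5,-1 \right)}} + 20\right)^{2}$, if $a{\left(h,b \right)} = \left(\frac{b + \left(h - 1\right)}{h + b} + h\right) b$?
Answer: $\frac{207936}{529} \approx 393.07$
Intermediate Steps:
$a{\left(h,b \right)} = b \left(h + \frac{-1 + b + h}{b + h}\right)$ ($a{\left(h,b \right)} = \left(\frac{b + \left(-1 + h\right)}{b + h} + h\right) b = \left(\frac{-1 + b + h}{b + h} + h\right) b = \left(h + \frac{-1 + b + h}{b + h}\right) b = b \left(h + \frac{-1 + b + h}{b + h}\right)$)
$\left(\frac{1}{a{\left(5,-1 \right)}} + 20\right)^{2} = \left(\frac{1}{\left(-1\right) \frac{1}{-1 + 5} \left(-1 - 1 + 5 + 5^{2} - 5\right)} + 20\right)^{2} = \left(\frac{1}{\left(-1\right) \frac{1}{4} \left(-1 - 1 + 5 + 25 - 5\right)} + 20\right)^{2} = \left(\frac{1}{\left(-1\right) \frac{1}{4} \cdot 23} + 20\right)^{2} = \left(\frac{1}{- \frac{23}{4}} + 20\right)^{2} = \left(- \frac{4}{23} + 20\right)^{2} = \left(\frac{456}{23}\right)^{2} = \frac{207936}{529}$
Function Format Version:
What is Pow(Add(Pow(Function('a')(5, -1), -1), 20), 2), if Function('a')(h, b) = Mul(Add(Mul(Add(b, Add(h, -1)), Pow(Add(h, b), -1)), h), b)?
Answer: Rational(207936, 529) ≈ 393.07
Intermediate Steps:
Function('a')(h, b) = Mul(b, Add(h, Mul(Pow(Add(b, h), -1), Add(-1, b, h)))) (Function('a')(h, b) = Mul(Add(Mul(Add(b, Add(-1, h)), Pow(Add(b, h), -1)), h), b) = Mul(Add(Mul(Add(-1, b, h), Pow(Add(b, h), -1)), h), b) = Mul(Add(Mul(Pow(Add(b, h), -1), Add(-1, b, h)), h), b) = Mul(Add(h, Mul(Pow(Add(b, h), -1), Add(-1, b, h))), b) = Mul(b, Add(h, Mul(Pow(Add(b, h), -1), Add(-1, b, h)))))
Pow(Add(Pow(Function('a')(5, -1), -1), 20), 2) = Pow(Add(Pow(Mul(-1, Pow(Add(-1, 5), -1), Add(-1, -1, 5, Pow(5, 2), Mul(-1, 5))), -1), 20), 2) = Pow(Add(Pow(Mul(-1, Pow(4, -1), Add(-1, -1, 5, 25, -5)), -1), 20), 2) = Pow(Add(Pow(Mul(-1, Rational(1, 4), 23), -1), 20), 2) = Pow(Add(Pow(Rational(-23, 4), -1), 20), 2) = Pow(Add(Rational(-4, 23), 20), 2) = Pow(Rational(456, 23), 2) = Rational(207936, 529)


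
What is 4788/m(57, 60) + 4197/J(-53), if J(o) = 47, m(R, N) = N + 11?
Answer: 523023/3337 ≈ 156.73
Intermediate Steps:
m(R, N) = 11 + N
4788/m(57, 60) + 4197/J(-53) = 4788/(11 + 60) + 4197/47 = 4788/71 + 4197*(1/47) = 4788*(1/71) + 4197/47 = 4788/71 + 4197/47 = 523023/3337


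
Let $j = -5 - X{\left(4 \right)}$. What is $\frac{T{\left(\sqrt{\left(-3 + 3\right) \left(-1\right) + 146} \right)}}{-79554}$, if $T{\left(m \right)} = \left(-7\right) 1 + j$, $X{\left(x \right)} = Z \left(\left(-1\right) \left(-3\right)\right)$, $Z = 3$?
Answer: $\frac{7}{26518} \approx 0.00026397$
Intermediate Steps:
$X{\left(x \right)} = 9$ ($X{\left(x \right)} = 3 \left(\left(-1\right) \left(-3\right)\right) = 3 \cdot 3 = 9$)
$j = -14$ ($j = -5 - 9 = -14$)
$T{\left(m \right)} = -21$ ($T{\left(m \right)} = \left(-7\right) 1 - 14 = -7 - 14 = -21$)
$\frac{T{\left(\sqrt{\left(-3 + 3\right) \left(-1\right) + 146} \right)}}{-79554} = - \frac{21}{-79554} = \left(-21\right) \left(- \frac{1}{79554}\right) = \frac{7}{26518}$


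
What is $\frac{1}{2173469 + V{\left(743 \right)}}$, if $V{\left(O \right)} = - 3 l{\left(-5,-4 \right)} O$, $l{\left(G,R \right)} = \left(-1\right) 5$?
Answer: $\frac{1}{2184614} \approx 4.5775 \cdot 10^{-7}$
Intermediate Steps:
$l{\left(G,R \right)} = -5$
$V{\left(O \right)} = 15 O$ ($V{\left(O \right)} = \left(-3\right) \left(-5\right) O = 15 O$)
$\frac{1}{2173469 + V{\left(743 \right)}} = \frac{1}{2173469 + 15 \cdot 743} = \frac{1}{2173469 + 11145} = \frac{1}{2184614}$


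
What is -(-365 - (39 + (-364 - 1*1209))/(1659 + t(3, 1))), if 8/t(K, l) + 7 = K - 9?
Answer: 7849093/21559 ≈ 364.08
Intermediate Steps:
t(K, l) = 8/(-16 + K) (t(K, l) = 8/(-7 + (K - 9)) = 8/(-7 + (-9 + K)) = 8/(-16 + K))
-(-365 - (39 + (-364 - 1*1209))/(1659 + t(3, 1))) = -(-365 - (39 + (-364 - 1*1209))/(1659 + 8/(-16 + 3))) = -(-365 - (39 + (-364 - 1209))/(1659 + 8/(-13))) = -(-365 - (39 - 1573)/(1659 + 8*(-1/13))) = -(-365 - (-1534)/(1659 - 8/13)) = -(-365 - (-1534)/21559/13) = -(-365 - (-1534)*13/21559) = -(-365 - 1*(-19942/21559)) = -(-365 + 19942/21559) = -1*(-7849093/21559) = 7849093/21559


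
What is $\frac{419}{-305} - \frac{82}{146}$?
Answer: $- \frac{43092}{22265} \approx -1.9354$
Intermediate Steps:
$\frac{419}{-305} - \frac{82}{146} = 419 \left(- \frac{1}{305}\right) - \frac{41}{73} = - \frac{419}{305} - \frac{41}{73} = - \frac{43092}{22265}$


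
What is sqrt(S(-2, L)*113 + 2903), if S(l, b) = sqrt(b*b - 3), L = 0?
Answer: sqrt(2903 + 113*I*sqrt(3)) ≈ 53.91 + 1.8153*I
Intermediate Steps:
S(l, b) = sqrt(-3 + b**2) (S(l, b) = sqrt(b**2 - 3) = sqrt(-3 + b**2))
sqrt(S(-2, L)*113 + 2903) = sqrt(sqrt(-3 + 0**2)*113 + 2903) = sqrt(sqrt(-3 + 0)*113 + 2903) = sqrt(sqrt(-3)*113 + 2903) = sqrt((I*sqrt(3))*113 + 2903) = sqrt(113*I*sqrt(3) + 2903) = sqrt(2903 + 113*I*sqrt(3))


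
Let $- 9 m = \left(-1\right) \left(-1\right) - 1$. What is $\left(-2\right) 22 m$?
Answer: $0$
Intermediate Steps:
$m = 0$ ($m = - \frac{\left(-1\right) \left(-1\right) - 1}{9} = - \frac{1 - 1}{9} = \left(- \frac{1}{9}\right) 0 = 0$)
$\left(-2\right) 22 m = \left(-2\right) 22 \cdot 0 = \left(-44\right) 0 = 0$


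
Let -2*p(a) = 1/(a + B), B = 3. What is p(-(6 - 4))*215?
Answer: -215/2 ≈ -107.50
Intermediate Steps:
p(a) = -1/(2*(3 + a)) (p(a) = -1/(2*(a + 3)) = -1/(2*(3 + a)))
p(-(6 - 4))*215 = -1/(6 + 2*(-(6 - 4)))*215 = -1/(6 + 2*(-1*2))*215 = -1/(6 + 2*(-2))*215 = -1/(6 - 4)*215 = -1/2*215 = -1*½*215 = -½*215 = -215/2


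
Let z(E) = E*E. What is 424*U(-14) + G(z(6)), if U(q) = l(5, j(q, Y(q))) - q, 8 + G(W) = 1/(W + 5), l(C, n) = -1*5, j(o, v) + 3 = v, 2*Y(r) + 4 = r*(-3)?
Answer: 156129/41 ≈ 3808.0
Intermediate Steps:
z(E) = E**2
Y(r) = -2 - 3*r/2 (Y(r) = -2 + (r*(-3))/2 = -2 + (-3*r)/2 = -2 - 3*r/2)
j(o, v) = -3 + v
l(C, n) = -5
G(W) = -8 + 1/(5 + W) (G(W) = -8 + 1/(W + 5) = -8 + 1/(5 + W))
U(q) = -5 - q
424*U(-14) + G(z(6)) = 424*(-5 - 1*(-14)) + (-39 - 8*6**2)/(5 + 6**2) = 424*(-5 + 14) + (-39 - 8*36)/(5 + 36) = 424*9 + (-39 - 288)/41 = 3816 + (1/41)*(-327) = 3816 - 327/41 = 156129/41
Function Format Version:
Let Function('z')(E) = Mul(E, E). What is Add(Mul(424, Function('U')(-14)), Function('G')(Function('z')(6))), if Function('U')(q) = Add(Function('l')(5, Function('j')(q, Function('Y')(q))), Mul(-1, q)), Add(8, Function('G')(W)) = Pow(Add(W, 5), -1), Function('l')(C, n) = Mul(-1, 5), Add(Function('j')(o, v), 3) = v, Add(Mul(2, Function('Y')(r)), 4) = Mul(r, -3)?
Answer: Rational(156129, 41) ≈ 3808.0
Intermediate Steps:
Function('z')(E) = Pow(E, 2)
Function('Y')(r) = Add(-2, Mul(Rational(-3, 2), r)) (Function('Y')(r) = Add(-2, Mul(Rational(1, 2), Mul(r, -3))) = Add(-2, Mul(Rational(1, 2), Mul(-3, r))) = Add(-2, Mul(Rational(-3, 2), r)))
Function('j')(o, v) = Add(-3, v)
Function('l')(C, n) = -5
Function('G')(W) = Add(-8, Pow(Add(5, W), -1)) (Function('G')(W) = Add(-8, Pow(Add(W, 5), -1)) = Add(-8, Pow(Add(5, W), -1)))
Function('U')(q) = Add(-5, Mul(-1, q))
Add(Mul(424, Function('U')(-14)), Function('G')(Function('z')(6))) = Add(Mul(424, Add(-5, Mul(-1, -14))), Mul(Pow(Add(5, Pow(6, 2)), -1), Add(-39, Mul(-8, Pow(6, 2))))) = Add(Mul(424, Add(-5, 14)), Mul(Pow(Add(5, 36), -1), Add(-39, Mul(-8, 36)))) = Add(Mul(424, 9), Mul(Pow(41, -1), Add(-39, -288))) = Add(3816, Mul(Rational(1, 41), -327)) = Add(3816, Rational(-327, 41)) = Rational(156129, 41)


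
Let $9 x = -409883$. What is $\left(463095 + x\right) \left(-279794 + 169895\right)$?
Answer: $-45888596092$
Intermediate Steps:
$x = - \frac{409883}{9}$ ($x = \frac{1}{9} \left(-409883\right) = - \frac{409883}{9} \approx -45543.0$)
$\left(463095 + x\right) \left(-279794 + 169895\right) = \left(463095 - \frac{409883}{9}\right) \left(-279794 + 169895\right) = \frac{3757972}{9} \left(-109899\right) = -45888596092$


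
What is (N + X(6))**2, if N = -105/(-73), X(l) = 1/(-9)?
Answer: 760384/431649 ≈ 1.7616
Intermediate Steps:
X(l) = -1/9
N = 105/73 (N = -105*(-1/73) = 105/73 ≈ 1.4384)
(N + X(6))**2 = (105/73 - 1/9)**2 = (872/657)**2 = 760384/431649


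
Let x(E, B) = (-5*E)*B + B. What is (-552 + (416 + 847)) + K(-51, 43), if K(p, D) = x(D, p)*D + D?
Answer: 470056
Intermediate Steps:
x(E, B) = B - 5*B*E (x(E, B) = -5*B*E + B = B - 5*B*E)
K(p, D) = D + D*p*(1 - 5*D) (K(p, D) = (p*(1 - 5*D))*D + D = D*p*(1 - 5*D) + D = D + D*p*(1 - 5*D))
(-552 + (416 + 847)) + K(-51, 43) = (-552 + (416 + 847)) + 43*(1 - 51 - 5*43*(-51)) = (-552 + 1263) + 43*(1 - 51 + 10965) = 711 + 43*10915 = 711 + 469345 = 470056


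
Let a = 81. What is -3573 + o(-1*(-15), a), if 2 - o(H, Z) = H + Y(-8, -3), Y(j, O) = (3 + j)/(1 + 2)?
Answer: -10753/3 ≈ -3584.3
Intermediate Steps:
Y(j, O) = 1 + j/3 (Y(j, O) = (3 + j)/3 = (3 + j)*(1/3) = 1 + j/3)
o(H, Z) = 11/3 - H (o(H, Z) = 2 - (H + (1 + (1/3)*(-8))) = 2 - (H + (1 - 8/3)) = 2 - (H - 5/3) = 2 - (-5/3 + H) = 2 + (5/3 - H) = 11/3 - H)
-3573 + o(-1*(-15), a) = -3573 + (11/3 - (-1)*(-15)) = -3573 + (11/3 - 1*15) = -3573 + (11/3 - 15) = -3573 - 34/3 = -10753/3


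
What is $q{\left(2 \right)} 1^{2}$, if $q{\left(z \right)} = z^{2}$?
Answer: $4$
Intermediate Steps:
$q{\left(2 \right)} 1^{2} = 2^{2} \cdot 1^{2} = 4 \cdot 1 = 4$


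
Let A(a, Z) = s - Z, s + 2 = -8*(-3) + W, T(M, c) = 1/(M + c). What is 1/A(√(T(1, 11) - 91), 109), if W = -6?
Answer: -1/93 ≈ -0.010753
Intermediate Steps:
s = 16 (s = -2 + (-8*(-3) - 6) = -2 + (24 - 6) = -2 + 18 = 16)
A(a, Z) = 16 - Z
1/A(√(T(1, 11) - 91), 109) = 1/(16 - 1*109) = 1/(16 - 109) = 1/(-93) = -1/93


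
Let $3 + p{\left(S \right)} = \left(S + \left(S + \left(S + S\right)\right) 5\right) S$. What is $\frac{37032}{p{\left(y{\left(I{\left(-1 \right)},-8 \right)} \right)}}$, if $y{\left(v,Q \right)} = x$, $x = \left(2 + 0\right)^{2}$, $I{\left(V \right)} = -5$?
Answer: $\frac{37032}{253} \approx 146.37$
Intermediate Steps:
$x = 4$ ($x = 2^{2} = 4$)
$y{\left(v,Q \right)} = 4$
$p{\left(S \right)} = -3 + 16 S^{2}$ ($p{\left(S \right)} = -3 + \left(S + \left(S + \left(S + S\right)\right) 5\right) S = -3 + \left(S + \left(S + 2 S\right) 5\right) S = -3 + \left(S + 3 S 5\right) S = -3 + \left(S + 15 S\right) S = -3 + 16 S S = -3 + 16 S^{2}$)
$\frac{37032}{p{\left(y{\left(I{\left(-1 \right)},-8 \right)} \right)}} = \frac{37032}{-3 + 16 \cdot 4^{2}} = \frac{37032}{-3 + 16 \cdot 16} = \frac{37032}{-3 + 256} = \frac{37032}{253}$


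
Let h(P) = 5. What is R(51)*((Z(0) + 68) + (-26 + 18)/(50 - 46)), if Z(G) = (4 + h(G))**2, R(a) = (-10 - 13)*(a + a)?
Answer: -344862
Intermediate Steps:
R(a) = -46*a
Z(G) = 81 (Z(G) = (4 + 5)**2 = 9**2 = 81)
R(51)*((Z(0) + 68) + (-26 + 18)/(50 - 46)) = (-46*51)*((81 + 68) + (-26 + 18)/(50 - 46)) = -2346*(149 - 8/4) = -2346*(149 - 8*1/4) = -2346*(149 - 2) = -2346*147 = -344862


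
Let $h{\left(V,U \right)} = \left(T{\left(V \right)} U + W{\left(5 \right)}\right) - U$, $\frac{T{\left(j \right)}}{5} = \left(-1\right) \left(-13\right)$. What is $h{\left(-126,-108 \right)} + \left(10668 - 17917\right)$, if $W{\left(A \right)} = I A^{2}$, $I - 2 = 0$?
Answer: $-14111$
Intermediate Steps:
$I = 2$ ($I = 2 + 0 = 2$)
$T{\left(j \right)} = 65$ ($T{\left(j \right)} = 5 \left(\left(-1\right) \left(-13\right)\right) = 5 \cdot 13 = 65$)
$W{\left(A \right)} = 2 A^{2}$
$h{\left(V,U \right)} = 50 + 64 U$ ($h{\left(V,U \right)} = \left(65 U + 2 \cdot 5^{2}\right) - U = \left(65 U + 2 \cdot 25\right) - U = \left(65 U + 50\right) - U = \left(50 + 65 U\right) - U = 50 + 64 U$)
$h{\left(-126,-108 \right)} + \left(10668 - 17917\right) = \left(50 + 64 \left(-108\right)\right) + \left(10668 - 17917\right) = \left(50 - 6912\right) - 7249 = -6862 - 7249 = -14111$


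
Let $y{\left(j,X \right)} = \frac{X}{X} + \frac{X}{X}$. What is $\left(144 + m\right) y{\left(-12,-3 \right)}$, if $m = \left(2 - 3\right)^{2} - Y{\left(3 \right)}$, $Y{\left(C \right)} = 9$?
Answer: $272$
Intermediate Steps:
$y{\left(j,X \right)} = 2$ ($y{\left(j,X \right)} = 1 + 1 = 2$)
$m = -8$ ($m = \left(2 - 3\right)^{2} - 9 = \left(-1\right)^{2} - 9 = 1 - 9 = -8$)
$\left(144 + m\right) y{\left(-12,-3 \right)} = \left(144 - 8\right) 2 = 136 \cdot 2 = 272$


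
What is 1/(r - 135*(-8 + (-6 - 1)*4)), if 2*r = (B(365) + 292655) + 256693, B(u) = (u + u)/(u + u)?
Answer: 2/559069 ≈ 3.5774e-6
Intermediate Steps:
B(u) = 1 (B(u) = (2*u)/((2*u)) = (2*u)*(1/(2*u)) = 1)
r = 549349/2 (r = ((1 + 292655) + 256693)/2 = (292656 + 256693)/2 = (1/2)*549349 = 549349/2 ≈ 2.7467e+5)
1/(r - 135*(-8 + (-6 - 1)*4)) = 1/(549349/2 - 135*(-8 + (-6 - 1)*4)) = 1/(549349/2 - 135*(-8 - 7*4)) = 1/(549349/2 - 135*(-8 - 28)) = 1/(549349/2 - 135*(-36)) = 1/(549349/2 + 4860) = 1/(559069/2) = 2/559069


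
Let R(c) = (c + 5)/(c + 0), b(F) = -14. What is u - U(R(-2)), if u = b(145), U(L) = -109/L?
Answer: -260/3 ≈ -86.667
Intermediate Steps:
R(c) = (5 + c)/c
u = -14
u - U(R(-2)) = -14 - (-109)/((5 - 2)/(-2)) = -14 - (-109)/((-1/2*3)) = -14 - (-109)/(-3/2) = -14 - (-109)*(-2)/3 = -14 - 1*218/3 = -14 - 218/3 = -260/3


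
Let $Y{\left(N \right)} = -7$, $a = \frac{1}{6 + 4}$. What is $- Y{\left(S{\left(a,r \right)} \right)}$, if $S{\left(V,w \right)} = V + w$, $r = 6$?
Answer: $7$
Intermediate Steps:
$a = \frac{1}{10} \approx 0.1$
$- Y{\left(S{\left(a,r \right)} \right)} = \left(-1\right) \left(-7\right) = 7$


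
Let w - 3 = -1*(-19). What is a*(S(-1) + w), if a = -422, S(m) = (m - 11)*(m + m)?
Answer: -19412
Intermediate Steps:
S(m) = 2*m*(-11 + m) (S(m) = (-11 + m)*(2*m) = 2*m*(-11 + m))
w = 22 (w = 3 - 1*(-19) = 3 + 19 = 22)
a*(S(-1) + w) = -422*(2*(-1)*(-11 - 1) + 22) = -422*(2*(-1)*(-12) + 22) = -422*(24 + 22) = -422*46 = -19412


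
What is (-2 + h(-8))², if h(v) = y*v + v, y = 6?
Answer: 3364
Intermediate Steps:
h(v) = 7*v (h(v) = 6*v + v = 7*v)
(-2 + h(-8))² = (-2 + 7*(-8))² = (-2 - 56)² = (-58)² = 3364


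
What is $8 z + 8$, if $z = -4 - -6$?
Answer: $24$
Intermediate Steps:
$z = 2$ ($z = -4 + 6 = 2$)
$8 z + 8 = 8 \cdot 2 + 8 = 16 + 8 = 24$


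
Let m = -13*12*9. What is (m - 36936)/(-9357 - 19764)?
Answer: 12780/9707 ≈ 1.3166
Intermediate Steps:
m = -1404 (m = -156*9 = -1404)
(m - 36936)/(-9357 - 19764) = (-1404 - 36936)/(-9357 - 19764) = -38340/(-29121) = -38340*(-1/29121) = 12780/9707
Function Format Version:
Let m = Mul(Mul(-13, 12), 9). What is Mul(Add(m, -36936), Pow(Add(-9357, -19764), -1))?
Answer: Rational(12780, 9707) ≈ 1.3166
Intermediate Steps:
m = -1404 (m = Mul(-156, 9) = -1404)
Mul(Add(m, -36936), Pow(Add(-9357, -19764), -1)) = Mul(Add(-1404, -36936), Pow(Add(-9357, -19764), -1)) = Mul(-38340, Pow(-29121, -1)) = Mul(-38340, Rational(-1, 29121)) = Rational(12780, 9707)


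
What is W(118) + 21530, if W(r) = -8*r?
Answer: 20586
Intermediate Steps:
W(118) + 21530 = -8*118 + 21530 = -944 + 21530 = 20586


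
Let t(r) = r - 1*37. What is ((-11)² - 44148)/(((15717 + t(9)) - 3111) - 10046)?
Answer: -44027/2532 ≈ -17.388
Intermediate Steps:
t(r) = -37 + r (t(r) = r - 37 = -37 + r)
((-11)² - 44148)/(((15717 + t(9)) - 3111) - 10046) = ((-11)² - 44148)/(((15717 + (-37 + 9)) - 3111) - 10046) = (121 - 44148)/(((15717 - 28) - 3111) - 10046) = -44027/((15689 - 3111) - 10046) = -44027/(12578 - 10046) = -44027/2532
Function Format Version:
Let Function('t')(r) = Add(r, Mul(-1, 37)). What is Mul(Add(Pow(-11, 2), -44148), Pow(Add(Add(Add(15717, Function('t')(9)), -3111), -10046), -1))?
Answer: Rational(-44027, 2532) ≈ -17.388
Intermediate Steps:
Function('t')(r) = Add(-37, r) (Function('t')(r) = Add(r, -37) = Add(-37, r))
Mul(Add(Pow(-11, 2), -44148), Pow(Add(Add(Add(15717, Function('t')(9)), -3111), -10046), -1)) = Mul(Add(Pow(-11, 2), -44148), Pow(Add(Add(Add(15717, Add(-37, 9)), -3111), -10046), -1)) = Mul(Add(121, -44148), Pow(Add(Add(Add(15717, -28), -3111), -10046), -1)) = Mul(-44027, Pow(Add(Add(15689, -3111), -10046), -1)) = Mul(-44027, Pow(Add(12578, -10046), -1)) = Mul(-44027, Pow(2532, -1)) = Mul(-44027, Rational(1, 2532)) = Rational(-44027, 2532)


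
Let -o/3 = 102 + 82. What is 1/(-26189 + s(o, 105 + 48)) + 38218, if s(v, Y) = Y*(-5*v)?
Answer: 15137805839/396091 ≈ 38218.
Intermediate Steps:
o = -552 (o = -3*(102 + 82) = -3*184 = -552)
s(v, Y) = -5*Y*v
1/(-26189 + s(o, 105 + 48)) + 38218 = 1/(-26189 - 5*(105 + 48)*(-552)) + 38218 = 1/(-26189 - 5*153*(-552)) + 38218 = 1/(-26189 + 422280) + 38218 = 1/396091 + 38218 = 15137805839/396091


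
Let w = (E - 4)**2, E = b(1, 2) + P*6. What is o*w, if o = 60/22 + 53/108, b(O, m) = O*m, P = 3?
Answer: 244672/297 ≈ 823.81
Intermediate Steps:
E = 20 (E = 1*2 + 3*6 = 2 + 18 = 20)
w = 256 (w = (20 - 4)**2 = 16**2 = 256)
o = 3823/1188 (o = 60*(1/22) + 53*(1/108) = 30/11 + 53/108 = 3823/1188 ≈ 3.2180)
o*w = (3823/1188)*256 = 244672/297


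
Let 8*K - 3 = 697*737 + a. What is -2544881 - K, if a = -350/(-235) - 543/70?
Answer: -68671293979/26320 ≈ -2.6091e+6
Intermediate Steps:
a = -20621/3290 (a = -350*(-1/235) - 543*1/70 = 70/47 - 543/70 = -20621/3290 ≈ -6.2678)
K = 1690026059/26320 (K = 3/8 + (697*737 - 20621/3290)/8 = 3/8 + (513689 - 20621/3290)/8 = 3/8 + (1/8)*(1690016189/3290) = 3/8 + 1690016189/26320 = 1690026059/26320 ≈ 64211.)
-2544881 - K = -2544881 - 1*1690026059/26320 = -2544881 - 1690026059/26320 = -68671293979/26320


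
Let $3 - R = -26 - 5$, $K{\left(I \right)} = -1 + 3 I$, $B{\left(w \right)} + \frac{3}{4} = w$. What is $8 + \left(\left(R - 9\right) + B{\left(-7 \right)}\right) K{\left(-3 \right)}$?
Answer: $- \frac{329}{2} \approx -164.5$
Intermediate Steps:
$B{\left(w \right)} = - \frac{3}{4} + w$
$R = 34$ ($R = 3 - \left(-26 - 5\right) = 3 - -31 = 3 + 31 = 34$)
$8 + \left(\left(R - 9\right) + B{\left(-7 \right)}\right) K{\left(-3 \right)} = 8 + \left(\left(34 - 9\right) - \frac{31}{4}\right) \left(-1 + 3 \left(-3\right)\right) = 8 + \left(25 - \frac{31}{4}\right) \left(-1 - 9\right) = 8 + \frac{69}{4} \left(-10\right) = 8 - \frac{345}{2} = - \frac{329}{2}$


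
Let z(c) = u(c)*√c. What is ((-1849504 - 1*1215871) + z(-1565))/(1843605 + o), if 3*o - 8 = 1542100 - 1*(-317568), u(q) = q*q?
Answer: -3065375/2463497 + 2449225*I*√1565/2463497 ≈ -1.2443 + 39.331*I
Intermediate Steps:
u(q) = q²
z(c) = c^(5/2) (z(c) = c²*√c = c^(5/2))
o = 619892 (o = 8/3 + (1542100 - 1*(-317568))/3 = 8/3 + (1542100 + 317568)/3 = 8/3 + (⅓)*1859668 = 8/3 + 1859668/3 = 619892)
((-1849504 - 1*1215871) + z(-1565))/(1843605 + o) = ((-1849504 - 1*1215871) + (-1565)^(5/2))/(1843605 + 619892) = ((-1849504 - 1215871) + 2449225*I*√1565)/2463497 = (-3065375 + 2449225*I*√1565)*(1/2463497) = -3065375/2463497 + 2449225*I*√1565/2463497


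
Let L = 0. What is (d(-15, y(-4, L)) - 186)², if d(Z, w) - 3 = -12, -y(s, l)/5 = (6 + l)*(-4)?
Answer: 38025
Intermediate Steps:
y(s, l) = 120 + 20*l (y(s, l) = -5*(6 + l)*(-4) = -5*(-24 - 4*l) = 120 + 20*l)
d(Z, w) = -9 (d(Z, w) = 3 - 12 = -9)
(d(-15, y(-4, L)) - 186)² = (-9 - 186)² = (-195)² = 38025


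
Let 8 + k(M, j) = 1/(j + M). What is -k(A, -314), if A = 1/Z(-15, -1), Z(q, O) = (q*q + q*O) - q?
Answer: 640807/80069 ≈ 8.0032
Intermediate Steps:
Z(q, O) = q² - q + O*q (Z(q, O) = (q² + O*q) - q = q² - q + O*q)
A = 1/255 (A = 1/(-15*(-1 - 1 - 15)) = 1/(-15*(-17)) = 1/255 ≈ 0.0039216)
k(M, j) = -8 + 1/(M + j) (k(M, j) = -8 + 1/(j + M) = -8 + 1/(M + j))
-k(A, -314) = -(1 - 8*1/255 - 8*(-314))/(1/255 - 314) = -(1 - 8/255 + 2512)/(-80069/255) = -(-255)*640807/(80069*255) = -1*(-640807/80069) = 640807/80069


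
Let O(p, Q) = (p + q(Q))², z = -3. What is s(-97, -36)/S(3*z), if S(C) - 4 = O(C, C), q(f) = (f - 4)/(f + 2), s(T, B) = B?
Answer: -441/674 ≈ -0.65430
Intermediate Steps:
q(f) = (-4 + f)/(2 + f)
O(p, Q) = (p + (-4 + Q)/(2 + Q))²
S(C) = 4 + (-4 + C + C*(2 + C))²/(2 + C)²
s(-97, -36)/S(3*z) = -36/(4 + (-4 + (3*(-3))² + 3*(3*(-3)))²/(2 + 3*(-3))²) = -36/(4 + (-4 + (-9)² + 3*(-9))²/(2 - 9)²) = -36/(4 + (-4 + 81 - 27)²/(-7)²) = -36/(4 + (1/49)*50²) = -36/(4 + (1/49)*2500) = -36/(4 + 2500/49) = -36/2696/49 = -36*49/2696 = -441/674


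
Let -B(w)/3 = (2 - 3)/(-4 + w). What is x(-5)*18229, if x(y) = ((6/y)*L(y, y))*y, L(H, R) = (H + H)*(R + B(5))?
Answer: 2187480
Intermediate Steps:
B(w) = 3/(-4 + w) (B(w) = -3*(2 - 3)/(-4 + w) = -(-3)/(-4 + w) = 3/(-4 + w))
L(H, R) = 2*H*(3 + R) (L(H, R) = (H + H)*(R + 3/(-4 + 5)) = (2*H)*(R + 3/1) = (2*H)*(R + 3*1) = (2*H)*(R + 3) = (2*H)*(3 + R) = 2*H*(3 + R))
x(y) = y*(36 + 12*y) (x(y) = ((6/y)*(2*y*(3 + y)))*y = (36 + 12*y)*y = y*(36 + 12*y))
x(-5)*18229 = (12*(-5)*(3 - 5))*18229 = (12*(-5)*(-2))*18229 = 120*18229 = 2187480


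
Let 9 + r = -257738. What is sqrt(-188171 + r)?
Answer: I*sqrt(445918) ≈ 667.77*I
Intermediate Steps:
r = -257747 (r = -9 - 257738 = -257747)
sqrt(-188171 + r) = sqrt(-188171 - 257747) = sqrt(-445918) = I*sqrt(445918)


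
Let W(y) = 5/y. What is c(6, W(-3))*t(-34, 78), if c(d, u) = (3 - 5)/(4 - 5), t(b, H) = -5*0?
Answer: 0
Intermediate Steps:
t(b, H) = 0
c(d, u) = 2 (c(d, u) = -2/(-1) = -2*(-1) = 2)
c(6, W(-3))*t(-34, 78) = 2*0 = 0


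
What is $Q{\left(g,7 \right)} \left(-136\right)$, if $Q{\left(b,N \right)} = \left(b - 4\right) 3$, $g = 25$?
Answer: $-8568$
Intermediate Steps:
$Q{\left(b,N \right)} = -12 + 3 b$ ($Q{\left(b,N \right)} = \left(-4 + b\right) 3 = -12 + 3 b$)
$Q{\left(g,7 \right)} \left(-136\right) = \left(-12 + 3 \cdot 25\right) \left(-136\right) = \left(-12 + 75\right) \left(-136\right) = 63 \left(-136\right) = -8568$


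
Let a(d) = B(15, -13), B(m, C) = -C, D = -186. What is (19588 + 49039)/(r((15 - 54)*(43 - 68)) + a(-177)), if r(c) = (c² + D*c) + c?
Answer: 5279/59251 ≈ 0.089096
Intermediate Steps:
a(d) = 13 (a(d) = -1*(-13) = 13)
r(c) = c² - 185*c (r(c) = (c² - 186*c) + c = c² - 185*c)
(19588 + 49039)/(r((15 - 54)*(43 - 68)) + a(-177)) = (19588 + 49039)/(((15 - 54)*(43 - 68))*(-185 + (15 - 54)*(43 - 68)) + 13) = 68627/((-39*(-25))*(-185 - 39*(-25)) + 13) = 68627/(975*(-185 + 975) + 13) = 68627/(975*790 + 13) = 68627/(770250 + 13) = 68627/770263 = 68627*(1/770263) = 5279/59251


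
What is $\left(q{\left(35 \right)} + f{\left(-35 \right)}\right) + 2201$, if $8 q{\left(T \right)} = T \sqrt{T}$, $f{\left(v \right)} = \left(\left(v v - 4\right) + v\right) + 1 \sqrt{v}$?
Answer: $3387 + \sqrt{35} \left(\frac{35}{8} + i\right) \approx 3412.9 + 5.9161 i$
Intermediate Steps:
$f{\left(v \right)} = -4 + v + \sqrt{v} + v^{2}$ ($f{\left(v \right)} = \left(\left(v^{2} - 4\right) + v\right) + \sqrt{v} = \left(\left(-4 + v^{2}\right) + v\right) + \sqrt{v} = \left(-4 + v + v^{2}\right) + \sqrt{v} = -4 + v + \sqrt{v} + v^{2}$)
$q{\left(T \right)} = \frac{T^{\frac{3}{2}}}{8}$ ($q{\left(T \right)} = \frac{T \sqrt{T}}{8} = \frac{T^{\frac{3}{2}}}{8}$)
$\left(q{\left(35 \right)} + f{\left(-35 \right)}\right) + 2201 = \left(\frac{35^{\frac{3}{2}}}{8} + \left(-4 - 35 + \sqrt{-35} + \left(-35\right)^{2}\right)\right) + 2201 = \left(\frac{35 \sqrt{35}}{8} + \left(-4 - 35 + i \sqrt{35} + 1225\right)\right) + 2201 = \left(\frac{35 \sqrt{35}}{8} + \left(1186 + i \sqrt{35}\right)\right) + 2201 = \left(1186 + \frac{35 \sqrt{35}}{8} + i \sqrt{35}\right) + 2201 = 3387 + \frac{35 \sqrt{35}}{8} + i \sqrt{35}$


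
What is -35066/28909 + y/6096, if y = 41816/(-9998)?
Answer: -267300586759/220242522684 ≈ -1.2137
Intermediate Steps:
y = -20908/4999 (y = 41816*(-1/9998) = -20908/4999 ≈ -4.1824)
-35066/28909 + y/6096 = -35066/28909 - 20908/4999/6096 = -35066*1/28909 - 20908/4999*1/6096 = -35066/28909 - 5227/7618476 = -267300586759/220242522684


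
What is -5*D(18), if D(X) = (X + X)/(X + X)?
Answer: -5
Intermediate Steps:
D(X) = 1 (D(X) = (2*X)/((2*X)) = (2*X)*(1/(2*X)) = 1)
-5*D(18) = -5*1 = -5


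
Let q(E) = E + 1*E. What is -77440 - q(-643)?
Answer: -76154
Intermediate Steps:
q(E) = 2*E (q(E) = E + E = 2*E)
-77440 - q(-643) = -77440 - 2*(-643) = -77440 - 1*(-1286) = -77440 + 1286 = -76154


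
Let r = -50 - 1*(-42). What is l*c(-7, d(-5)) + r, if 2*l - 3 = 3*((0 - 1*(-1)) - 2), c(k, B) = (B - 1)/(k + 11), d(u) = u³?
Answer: -8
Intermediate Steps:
c(k, B) = (-1 + B)/(11 + k)
r = -8 (r = -50 + 42 = -8)
l = 0 (l = 3/2 + (3*((0 - 1*(-1)) - 2))/2 = 3/2 + (3*((0 + 1) - 2))/2 = 3/2 + (3*(1 - 2))/2 = 3/2 + (3*(-1))/2 = 3/2 + (½)*(-3) = 3/2 - 3/2 = 0)
l*c(-7, d(-5)) + r = 0*((-1 + (-5)³)/(11 - 7)) - 8 = 0*((-1 - 125)/4) - 8 = 0*((¼)*(-126)) - 8 = 0*(-63/2) - 8 = 0 - 8 = -8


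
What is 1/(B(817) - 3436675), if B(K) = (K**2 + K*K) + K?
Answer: -1/2100880 ≈ -4.7599e-7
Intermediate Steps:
B(K) = K + 2*K**2 (B(K) = (K**2 + K**2) + K = 2*K**2 + K = K + 2*K**2)
1/(B(817) - 3436675) = 1/(817*(1 + 2*817) - 3436675) = 1/(817*(1 + 1634) - 3436675) = 1/(817*1635 - 3436675) = 1/(1335795 - 3436675) = 1/(-2100880) = -1/2100880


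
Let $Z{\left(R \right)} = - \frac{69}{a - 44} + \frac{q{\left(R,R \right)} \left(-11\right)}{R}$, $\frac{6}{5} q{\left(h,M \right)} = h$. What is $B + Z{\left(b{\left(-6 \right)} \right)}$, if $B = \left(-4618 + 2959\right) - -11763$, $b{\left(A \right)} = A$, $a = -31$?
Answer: $\frac{1514363}{150} \approx 10096.0$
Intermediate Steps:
$q{\left(h,M \right)} = \frac{5 h}{6}$
$B = 10104$ ($B = -1659 + 11763 = 10104$)
$Z{\left(R \right)} = - \frac{1237}{150}$ ($Z{\left(R \right)} = - \frac{69}{-31 - 44} + \frac{\frac{5 R}{6} \left(-11\right)}{R} = - \frac{69}{-31 - 44} + \frac{\left(- \frac{55}{6}\right) R}{R} = - \frac{69}{-75} - \frac{55}{6} = \left(-69\right) \left(- \frac{1}{75}\right) - \frac{55}{6} = \frac{23}{25} - \frac{55}{6} = - \frac{1237}{150}$)
$B + Z{\left(b{\left(-6 \right)} \right)} = 10104 - \frac{1237}{150} = \frac{1514363}{150}$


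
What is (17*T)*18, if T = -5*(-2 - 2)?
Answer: 6120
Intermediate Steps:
T = 20 (T = -5*(-4) = 20)
(17*T)*18 = (17*20)*18 = 340*18 = 6120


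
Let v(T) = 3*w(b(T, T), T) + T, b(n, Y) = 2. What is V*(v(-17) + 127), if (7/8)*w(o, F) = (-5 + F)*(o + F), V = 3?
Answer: 26070/7 ≈ 3724.3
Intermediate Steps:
w(o, F) = 8*(-5 + F)*(F + o)/7 (w(o, F) = 8*((-5 + F)*(o + F))/7 = 8*((-5 + F)*(F + o))/7 = 8*(-5 + F)*(F + o)/7)
v(T) = -240/7 - 65*T/7 + 24*T²/7 (v(T) = 3*(-40*T/7 - 40/7*2 + 8*T²/7 + (8/7)*T*2) + T = 3*(-40*T/7 - 80/7 + 8*T²/7 + 16*T/7) + T = 3*(-80/7 - 24*T/7 + 8*T²/7) + T = (-240/7 - 72*T/7 + 24*T²/7) + T = -240/7 - 65*T/7 + 24*T²/7)
V*(v(-17) + 127) = 3*((-240/7 - 65/7*(-17) + (24/7)*(-17)²) + 127) = 3*((-240/7 + 1105/7 + (24/7)*289) + 127) = 3*((-240/7 + 1105/7 + 6936/7) + 127) = 3*(7801/7 + 127) = 3*(8690/7) = 26070/7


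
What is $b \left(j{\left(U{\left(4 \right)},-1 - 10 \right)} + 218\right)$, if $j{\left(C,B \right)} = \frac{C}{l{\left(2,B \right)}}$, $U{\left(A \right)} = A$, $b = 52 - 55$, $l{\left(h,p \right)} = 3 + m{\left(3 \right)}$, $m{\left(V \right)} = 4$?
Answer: $- \frac{4590}{7} \approx -655.71$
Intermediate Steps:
$l{\left(h,p \right)} = 7$ ($l{\left(h,p \right)} = 3 + 4 = 7$)
$b = -3$ ($b = 52 - 55 = -3$)
$j{\left(C,B \right)} = \frac{C}{7}$
$b \left(j{\left(U{\left(4 \right)},-1 - 10 \right)} + 218\right) = - 3 \left(\frac{1}{7} \cdot 4 + 218\right) = - 3 \left(\frac{4}{7} + 218\right) = \left(-3\right) \frac{1530}{7} = - \frac{4590}{7}$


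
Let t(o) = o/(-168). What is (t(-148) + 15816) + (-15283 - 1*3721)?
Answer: -133859/42 ≈ -3187.1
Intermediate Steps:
t(o) = -o/168 (t(o) = o*(-1/168) = -o/168)
(t(-148) + 15816) + (-15283 - 1*3721) = (-1/168*(-148) + 15816) + (-15283 - 1*3721) = (37/42 + 15816) + (-15283 - 3721) = 664309/42 - 19004 = -133859/42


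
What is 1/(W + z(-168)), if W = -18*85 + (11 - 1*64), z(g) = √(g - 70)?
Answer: -1583/2506127 - I*√238/2506127 ≈ -0.00063165 - 6.1558e-6*I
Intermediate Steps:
z(g) = √(-70 + g)
W = -1583 (W = -1530 + (11 - 64) = -1530 - 53 = -1583)
1/(W + z(-168)) = 1/(-1583 + √(-70 - 168)) = 1/(-1583 + √(-238)) = 1/(-1583 + I*√238)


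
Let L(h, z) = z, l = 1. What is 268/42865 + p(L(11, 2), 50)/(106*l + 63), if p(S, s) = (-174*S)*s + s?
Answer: -743662458/7244185 ≈ -102.66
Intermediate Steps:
p(S, s) = s - 174*S*s (p(S, s) = -174*S*s + s = s - 174*S*s)
268/42865 + p(L(11, 2), 50)/(106*l + 63) = 268/42865 + (50*(1 - 174*2))/(106*1 + 63) = 268*(1/42865) + (50*(1 - 348))/(106 + 63) = 268/42865 + (50*(-347))/169 = 268/42865 - 17350*1/169 = 268/42865 - 17350/169 = -743662458/7244185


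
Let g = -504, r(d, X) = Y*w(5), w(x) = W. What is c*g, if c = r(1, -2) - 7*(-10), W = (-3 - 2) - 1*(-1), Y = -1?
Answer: -37296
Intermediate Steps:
W = -4 (W = -5 + 1 = -4)
w(x) = -4
r(d, X) = 4 (r(d, X) = -1*(-4) = 4)
c = 74 (c = 4 - 7*(-10) = 4 + 70 = 74)
c*g = 74*(-504) = -37296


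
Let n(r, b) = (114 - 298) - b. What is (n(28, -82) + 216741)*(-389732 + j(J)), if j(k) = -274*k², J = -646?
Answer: -24855927483924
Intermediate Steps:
n(r, b) = -184 - b
(n(28, -82) + 216741)*(-389732 + j(J)) = ((-184 - 1*(-82)) + 216741)*(-389732 - 274*(-646)²) = ((-184 + 82) + 216741)*(-389732 - 274*417316) = (-102 + 216741)*(-389732 - 114344584) = 216639*(-114734316) = -24855927483924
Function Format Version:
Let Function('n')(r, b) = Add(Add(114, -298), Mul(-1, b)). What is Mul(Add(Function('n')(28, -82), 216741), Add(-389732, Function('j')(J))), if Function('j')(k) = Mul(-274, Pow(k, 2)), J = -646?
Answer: -24855927483924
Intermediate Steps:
Function('n')(r, b) = Add(-184, Mul(-1, b))
Mul(Add(Function('n')(28, -82), 216741), Add(-389732, Function('j')(J))) = Mul(Add(Add(-184, Mul(-1, -82)), 216741), Add(-389732, Mul(-274, Pow(-646, 2)))) = Mul(Add(Add(-184, 82), 216741), Add(-389732, Mul(-274, 417316))) = Mul(Add(-102, 216741), Add(-389732, -114344584)) = Mul(216639, -114734316) = -24855927483924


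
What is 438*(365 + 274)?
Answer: 279882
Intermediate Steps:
438*(365 + 274) = 438*639 = 279882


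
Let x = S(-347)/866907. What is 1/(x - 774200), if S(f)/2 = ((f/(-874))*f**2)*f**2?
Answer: -378838359/288265737971293 ≈ -1.3142e-6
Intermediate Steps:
S(f) = -f**5/437 (S(f) = 2*(((f/(-874))*f**2)*f**2) = 2*(((f*(-1/874))*f**2)*f**2) = 2*(((-f/874)*f**2)*f**2) = 2*((-f**3/874)*f**2) = 2*(-f**5/874) = -f**5/437)
x = 5030919566507/378838359 (x = -1/437*(-347)**5/866907 = -1/437*(-5030919566507)*(1/866907) = (5030919566507/437)*(1/866907) = 5030919566507/378838359 ≈ 13280.)
1/(x - 774200) = 1/(5030919566507/378838359 - 774200) = 1/(-288265737971293/378838359) = -378838359/288265737971293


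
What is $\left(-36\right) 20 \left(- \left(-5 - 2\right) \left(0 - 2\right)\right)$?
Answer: $10080$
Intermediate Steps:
$\left(-36\right) 20 \left(- \left(-5 - 2\right) \left(0 - 2\right)\right) = - 720 \left(- \left(-7\right) \left(-2\right)\right) = - 720 \left(\left(-1\right) 14\right) = \left(-720\right) \left(-14\right) = 10080$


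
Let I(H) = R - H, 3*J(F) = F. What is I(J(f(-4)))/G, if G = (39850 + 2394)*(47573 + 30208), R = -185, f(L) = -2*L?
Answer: -563/9857341692 ≈ -5.7115e-8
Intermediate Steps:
J(F) = F/3
G = 3285780564 (G = 42244*77781 = 3285780564)
I(H) = -185 - H
I(J(f(-4)))/G = (-185 - (-2*(-4))/3)/3285780564 = (-185 - 8/3)*(1/3285780564) = -563/3*1/3285780564 = -563/9857341692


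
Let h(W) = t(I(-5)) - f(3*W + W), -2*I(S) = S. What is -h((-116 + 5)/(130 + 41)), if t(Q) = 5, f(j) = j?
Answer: -433/57 ≈ -7.5965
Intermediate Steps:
I(S) = -S/2
h(W) = 5 - 4*W (h(W) = 5 - (3*W + W) = 5 - 4*W)
-h((-116 + 5)/(130 + 41)) = -(5 - 4*(-116 + 5)/(130 + 41)) = -(5 - (-444)/171) = -(5 - 4*(-37/57)) = -(5 + 148/57) = -1*433/57 = -433/57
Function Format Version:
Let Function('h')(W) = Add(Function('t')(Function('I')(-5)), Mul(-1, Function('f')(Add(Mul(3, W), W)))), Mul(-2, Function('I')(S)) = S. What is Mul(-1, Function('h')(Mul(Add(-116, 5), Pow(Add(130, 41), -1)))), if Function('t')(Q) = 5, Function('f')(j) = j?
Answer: Rational(-433, 57) ≈ -7.5965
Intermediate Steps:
Function('I')(S) = Mul(Rational(-1, 2), S)
Function('h')(W) = Add(5, Mul(-4, W)) (Function('h')(W) = Add(5, Mul(-1, Add(Mul(3, W), W))) = Add(5, Mul(-1, Mul(4, W))) = Add(5, Mul(-4, W)))
Mul(-1, Function('h')(Mul(Add(-116, 5), Pow(Add(130, 41), -1)))) = Mul(-1, Add(5, Mul(-4, Mul(Add(-116, 5), Pow(Add(130, 41), -1))))) = Mul(-1, Add(5, Mul(-4, Mul(-111, Pow(171, -1))))) = Mul(-1, Add(5, Mul(-4, Mul(-111, Rational(1, 171))))) = Mul(-1, Add(5, Mul(-4, Rational(-37, 57)))) = Mul(-1, Add(5, Rational(148, 57))) = Mul(-1, Rational(433, 57)) = Rational(-433, 57)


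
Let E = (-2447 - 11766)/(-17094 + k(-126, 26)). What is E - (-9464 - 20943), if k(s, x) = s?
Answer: 523622753/17220 ≈ 30408.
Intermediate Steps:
E = 14213/17220 (E = (-2447 - 11766)/(-17094 - 126) = -14213/(-17220) = -14213*(-1/17220) = 14213/17220 ≈ 0.82538)
E - (-9464 - 20943) = 14213/17220 - (-9464 - 20943) = 14213/17220 - 1*(-30407) = 14213/17220 + 30407 = 523622753/17220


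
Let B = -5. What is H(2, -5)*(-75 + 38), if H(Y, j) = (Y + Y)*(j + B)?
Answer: 1480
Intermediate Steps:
H(Y, j) = 2*Y*(-5 + j) (H(Y, j) = (Y + Y)*(j - 5) = (2*Y)*(-5 + j) = 2*Y*(-5 + j))
H(2, -5)*(-75 + 38) = (2*2*(-5 - 5))*(-75 + 38) = (2*2*(-10))*(-37) = -40*(-37) = 1480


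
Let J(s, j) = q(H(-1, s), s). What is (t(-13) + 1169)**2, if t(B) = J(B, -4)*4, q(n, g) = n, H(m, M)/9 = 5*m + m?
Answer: 908209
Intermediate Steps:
H(m, M) = 54*m (H(m, M) = 9*(5*m + m) = 9*(6*m) = 54*m)
J(s, j) = -54 (J(s, j) = 54*(-1) = -54)
t(B) = -216 (t(B) = -54*4 = -216)
(t(-13) + 1169)**2 = (-216 + 1169)**2 = 953**2 = 908209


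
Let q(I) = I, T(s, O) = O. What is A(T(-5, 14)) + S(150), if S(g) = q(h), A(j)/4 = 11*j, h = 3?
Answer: 619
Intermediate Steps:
A(j) = 44*j (A(j) = 4*(11*j) = 44*j)
S(g) = 3
A(T(-5, 14)) + S(150) = 44*14 + 3 = 616 + 3 = 619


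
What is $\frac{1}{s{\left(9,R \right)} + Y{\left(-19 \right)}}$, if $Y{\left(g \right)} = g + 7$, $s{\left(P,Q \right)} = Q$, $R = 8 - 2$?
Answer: $- \frac{1}{6} \approx -0.16667$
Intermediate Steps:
$R = 6$
$Y{\left(g \right)} = 7 + g$
$\frac{1}{s{\left(9,R \right)} + Y{\left(-19 \right)}} = \frac{1}{6 + \left(7 - 19\right)} = \frac{1}{6 - 12} = \frac{1}{-6} = - \frac{1}{6}$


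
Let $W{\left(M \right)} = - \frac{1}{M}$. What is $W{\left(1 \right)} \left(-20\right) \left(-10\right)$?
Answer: $-200$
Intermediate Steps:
$W{\left(1 \right)} \left(-20\right) \left(-10\right) = - 1^{-1} \left(-20\right) \left(-10\right) = \left(-1\right) 1 \left(-20\right) \left(-10\right) = \left(-1\right) \left(-20\right) \left(-10\right) = 20 \left(-10\right) = -200$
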